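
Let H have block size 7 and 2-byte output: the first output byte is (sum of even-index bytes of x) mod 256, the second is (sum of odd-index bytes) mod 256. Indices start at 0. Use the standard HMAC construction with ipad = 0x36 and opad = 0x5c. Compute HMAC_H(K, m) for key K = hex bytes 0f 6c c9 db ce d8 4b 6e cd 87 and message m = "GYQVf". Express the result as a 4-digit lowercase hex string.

Key hex bytes 0f 6c c9 db ce d8 4b 6e cd 87 is 10 bytes > B = 7, so hash it first: H(key) = be 14, then zero-pad to 7 bytes: K' = be 14 00 00 00 00 00.
K' ⊕ ipad = 88 22 36 36 36 36 36.  K' ⊕ opad = e2 48 5c 5c 5c 5c 5c.
Inner input = (K'⊕ipad) ∥ m = 88 22 36 36 36 36 36 ∥ 47 59 51 56 66.
Inner hash: even-index sum = 473 mod 256 = 217; odd-index sum = 396 mod 256 = 140 → d9 8c.
Outer input = (K'⊕opad) ∥ inner = e2 48 5c 5c 5c 5c 5c ∥ d9 8c.
Outer hash (tag): even-index sum = 642 mod 256 = 130; odd-index sum = 473 mod 256 = 217 → 82 d9.

82d9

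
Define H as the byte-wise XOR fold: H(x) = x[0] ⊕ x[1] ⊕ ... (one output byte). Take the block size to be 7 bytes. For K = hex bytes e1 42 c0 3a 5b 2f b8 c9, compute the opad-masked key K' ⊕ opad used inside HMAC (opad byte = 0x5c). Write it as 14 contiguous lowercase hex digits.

Key hex bytes e1 42 c0 3a 5b 2f b8 c9 is 8 bytes > B = 7, so hash it first: H(key) = 5c, then zero-pad to 7 bytes: K' = 5c 00 00 00 00 00 00.
XOR each byte with 0x5c: 5c⊕5c=00, 00⊕5c=5c, 00⊕5c=5c, 00⊕5c=5c, 00⊕5c=5c, 00⊕5c=5c, 00⊕5c=5c.

005c5c5c5c5c5c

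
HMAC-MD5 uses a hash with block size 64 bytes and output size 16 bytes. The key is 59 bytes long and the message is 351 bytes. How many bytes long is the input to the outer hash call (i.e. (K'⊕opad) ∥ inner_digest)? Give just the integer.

80

Key is 59 ≤ 64 bytes, zero-padded: |K'| = 64.
Outer input = (K'⊕opad) ∥ H(inner) → 64 + 16 = 80 bytes.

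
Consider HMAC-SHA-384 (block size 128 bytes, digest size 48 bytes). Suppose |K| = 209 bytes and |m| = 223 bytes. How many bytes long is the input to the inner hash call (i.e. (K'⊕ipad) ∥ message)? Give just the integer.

Key is 209 > 128 bytes, so it is hashed to 48 bytes then zero-padded to 128: |K'| = 128.
Inner input = (K'⊕ipad) ∥ m → 128 + 223 = 351 bytes.

351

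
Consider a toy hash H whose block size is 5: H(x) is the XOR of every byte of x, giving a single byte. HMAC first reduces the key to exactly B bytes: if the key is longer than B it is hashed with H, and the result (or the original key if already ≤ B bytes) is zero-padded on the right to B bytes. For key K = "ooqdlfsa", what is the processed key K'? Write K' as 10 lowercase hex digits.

|K| = 8 > B = 5, so first hash the key.
H(K): XOR 6f⊕6f⊕71⊕64⊕6c⊕66⊕73⊕61 = 0d.
Zero-pad H(K) = 0d to 5 bytes: K' = 0d 00 00 00 00.

0d00000000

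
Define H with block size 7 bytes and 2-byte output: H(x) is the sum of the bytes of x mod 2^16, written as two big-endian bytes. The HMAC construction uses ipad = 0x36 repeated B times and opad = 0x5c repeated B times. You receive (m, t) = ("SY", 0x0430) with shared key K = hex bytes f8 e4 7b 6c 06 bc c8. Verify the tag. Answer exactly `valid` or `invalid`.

valid

Key hex bytes f8 e4 7b 6c 06 bc c8 is exactly B = 7 bytes: K' = f8 e4 7b 6c 06 bc c8.
K' ⊕ ipad = ce d2 4d 5a 30 8a fe; K' ⊕ opad = a4 b8 27 30 5a e0 94.
Inner hash: sum = 206+210+77+90+48+138+254+83+89 = 1195 → 04 ab.
Outer hash (recomputed tag): sum = 164+184+39+48+90+224+148+4+171 = 1072 → 04 30.
Recomputed tag = 0430; claimed = 0430 → match.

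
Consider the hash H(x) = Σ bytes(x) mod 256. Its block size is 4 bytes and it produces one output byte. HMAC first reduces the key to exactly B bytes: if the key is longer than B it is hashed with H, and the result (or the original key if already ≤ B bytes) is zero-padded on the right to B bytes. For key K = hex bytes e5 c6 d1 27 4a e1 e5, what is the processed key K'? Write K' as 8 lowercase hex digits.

|K| = 7 > B = 4, so first hash the key.
H(K): sum = 229+198+209+39+74+225+229 = 1203; mod 256 = 179 → b3.
Zero-pad H(K) = b3 to 4 bytes: K' = b3 00 00 00.

b3000000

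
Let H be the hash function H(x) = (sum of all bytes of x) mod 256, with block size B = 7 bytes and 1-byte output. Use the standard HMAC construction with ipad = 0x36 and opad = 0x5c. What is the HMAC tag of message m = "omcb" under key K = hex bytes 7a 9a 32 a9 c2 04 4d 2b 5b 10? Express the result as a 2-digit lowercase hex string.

7f

Key hex bytes 7a 9a 32 a9 c2 04 4d 2b 5b 10 is 10 bytes > B = 7, so hash it first: H(key) = 98, then zero-pad to 7 bytes: K' = 98 00 00 00 00 00 00.
K' ⊕ ipad = ae 36 36 36 36 36 36.  K' ⊕ opad = c4 5c 5c 5c 5c 5c 5c.
Inner input = (K'⊕ipad) ∥ m = ae 36 36 36 36 36 36 ∥ 6f 6d 63 62.
Inner hash: sum = 174+54+54+54+54+54+54+111+109+99+98 = 915; mod 256 = 147 → 93.
Outer input = (K'⊕opad) ∥ inner = c4 5c 5c 5c 5c 5c 5c ∥ 93.
Outer hash (tag): sum = 196+92+92+92+92+92+92+147 = 895; mod 256 = 127 → 7f.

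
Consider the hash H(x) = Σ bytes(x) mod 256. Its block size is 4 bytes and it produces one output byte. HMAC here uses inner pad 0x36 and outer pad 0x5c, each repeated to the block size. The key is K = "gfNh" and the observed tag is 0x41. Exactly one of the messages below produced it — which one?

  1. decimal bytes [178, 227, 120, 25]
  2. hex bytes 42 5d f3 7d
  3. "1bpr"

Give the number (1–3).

Key "gfNh" = 67 66 4e 68 is exactly B = 4 bytes: K' = 67 66 4e 68.
K' ⊕ ipad = 51 50 78 5e; K' ⊕ opad = 3b 3a 12 34.
m1: inner = H(51 50 78 5e b2 e3 78 19) = 9d; tag = H(3b 3a 12 34 9d) = 58
m2: inner = H(51 50 78 5e 42 5d f3 7d) = 86; tag = H(3b 3a 12 34 86) = 41 ← matches
m3: inner = H(51 50 78 5e 31 62 70 72) = ec; tag = H(3b 3a 12 34 ec) = a7

2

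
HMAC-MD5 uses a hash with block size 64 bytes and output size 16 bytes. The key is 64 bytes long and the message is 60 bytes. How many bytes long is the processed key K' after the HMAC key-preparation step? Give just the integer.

Key is 64 ≤ 64 bytes, zero-padded: |K'| = 64.

64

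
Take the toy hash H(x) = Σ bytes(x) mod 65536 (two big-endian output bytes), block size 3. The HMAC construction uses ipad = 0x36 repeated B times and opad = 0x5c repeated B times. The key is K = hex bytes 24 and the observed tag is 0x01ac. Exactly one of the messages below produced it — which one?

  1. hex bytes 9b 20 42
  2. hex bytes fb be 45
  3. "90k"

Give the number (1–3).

Key hex bytes 24 is 1 byte ≤ B = 3; zero-pad to 3 bytes: K' = 24 00 00.
K' ⊕ ipad = 12 36 36; K' ⊕ opad = 78 5c 5c.
m1: inner = H(12 36 36 9b 20 42) = 01 7b; tag = H(78 5c 5c 01 7b) = 01ac ← matches
m2: inner = H(12 36 36 fb be 45) = 02 7c; tag = H(78 5c 5c 02 7c) = 01ae
m3: inner = H(12 36 36 39 30 6b) = 01 52; tag = H(78 5c 5c 01 52) = 0183

1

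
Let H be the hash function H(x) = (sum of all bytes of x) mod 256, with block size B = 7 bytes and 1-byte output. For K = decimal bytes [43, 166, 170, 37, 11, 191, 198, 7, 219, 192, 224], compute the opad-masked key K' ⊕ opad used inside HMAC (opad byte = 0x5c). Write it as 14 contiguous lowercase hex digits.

Key decimal bytes [43, 166, 170, 37, 11, 191, 198, 7, 219, 192, 224] = 2b a6 aa 25 0b bf c6 07 db c0 e0 is 11 bytes > B = 7, so hash it first: H(key) = b2, then zero-pad to 7 bytes: K' = b2 00 00 00 00 00 00.
XOR each byte with 0x5c: b2⊕5c=ee, 00⊕5c=5c, 00⊕5c=5c, 00⊕5c=5c, 00⊕5c=5c, 00⊕5c=5c, 00⊕5c=5c.

ee5c5c5c5c5c5c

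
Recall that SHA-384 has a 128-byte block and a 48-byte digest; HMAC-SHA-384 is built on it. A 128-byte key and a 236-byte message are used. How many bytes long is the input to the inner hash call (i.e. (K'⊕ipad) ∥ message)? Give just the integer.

364

Key is 128 ≤ 128 bytes, zero-padded: |K'| = 128.
Inner input = (K'⊕ipad) ∥ m → 128 + 236 = 364 bytes.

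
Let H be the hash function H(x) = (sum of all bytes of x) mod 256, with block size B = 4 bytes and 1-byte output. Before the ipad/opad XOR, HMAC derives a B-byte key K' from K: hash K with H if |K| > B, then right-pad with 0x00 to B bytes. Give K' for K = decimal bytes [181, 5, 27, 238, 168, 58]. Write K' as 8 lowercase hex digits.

a5000000

|K| = 6 > B = 4, so first hash the key.
H(K): sum = 181+5+27+238+168+58 = 677; mod 256 = 165 → a5.
Zero-pad H(K) = a5 to 4 bytes: K' = a5 00 00 00.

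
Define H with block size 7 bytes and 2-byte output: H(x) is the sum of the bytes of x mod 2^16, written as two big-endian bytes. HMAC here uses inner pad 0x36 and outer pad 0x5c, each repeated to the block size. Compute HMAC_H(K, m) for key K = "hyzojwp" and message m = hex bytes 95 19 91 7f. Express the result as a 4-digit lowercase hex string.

Key "hyzojwp" = 68 79 7a 6f 6a 77 70 is exactly B = 7 bytes: K' = 68 79 7a 6f 6a 77 70.
K' ⊕ ipad = 5e 4f 4c 59 5c 41 46.  K' ⊕ opad = 34 25 26 33 36 2b 2c.
Inner input = (K'⊕ipad) ∥ m = 5e 4f 4c 59 5c 41 46 ∥ 95 19 91 7f.
Inner hash: sum = 94+79+76+89+92+65+70+149+25+145+127 = 1011 → 03 f3.
Outer input = (K'⊕opad) ∥ inner = 34 25 26 33 36 2b 2c ∥ 03 f3.
Outer hash (tag): sum = 52+37+38+51+54+43+44+3+243 = 565 → 02 35.

0235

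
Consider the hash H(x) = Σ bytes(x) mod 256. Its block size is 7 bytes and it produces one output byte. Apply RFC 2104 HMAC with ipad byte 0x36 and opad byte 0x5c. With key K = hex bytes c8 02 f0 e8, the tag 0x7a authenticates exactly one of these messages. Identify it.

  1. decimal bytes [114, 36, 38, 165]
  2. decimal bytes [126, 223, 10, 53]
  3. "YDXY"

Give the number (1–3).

2

Key hex bytes c8 02 f0 e8 is 4 bytes ≤ B = 7; zero-pad to 7 bytes: K' = c8 02 f0 e8 00 00 00.
K' ⊕ ipad = fe 34 c6 de 36 36 36; K' ⊕ opad = 94 5e ac b4 5c 5c 5c.
m1: inner = H(fe 34 c6 de 36 36 36 72 24 26 a5) = d9; tag = H(94 5e ac b4 5c 5c 5c d9) = 3f
m2: inner = H(fe 34 c6 de 36 36 36 7e df 0a 35) = 14; tag = H(94 5e ac b4 5c 5c 5c 14) = 7a ← matches
m3: inner = H(fe 34 c6 de 36 36 36 59 44 58 59) = c6; tag = H(94 5e ac b4 5c 5c 5c c6) = 2c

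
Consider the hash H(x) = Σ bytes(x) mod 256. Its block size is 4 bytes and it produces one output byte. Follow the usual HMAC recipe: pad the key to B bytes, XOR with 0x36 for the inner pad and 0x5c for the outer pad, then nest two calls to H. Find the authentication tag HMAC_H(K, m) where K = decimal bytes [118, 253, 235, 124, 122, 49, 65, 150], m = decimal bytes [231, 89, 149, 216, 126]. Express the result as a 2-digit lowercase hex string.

4b

Key decimal bytes [118, 253, 235, 124, 122, 49, 65, 150] = 76 fd eb 7c 7a 31 41 96 is 8 bytes > B = 4, so hash it first: H(key) = 5c, then zero-pad to 4 bytes: K' = 5c 00 00 00.
K' ⊕ ipad = 6a 36 36 36.  K' ⊕ opad = 00 5c 5c 5c.
Inner input = (K'⊕ipad) ∥ m = 6a 36 36 36 ∥ e7 59 95 d8 7e.
Inner hash: sum = 106+54+54+54+231+89+149+216+126 = 1079; mod 256 = 55 → 37.
Outer input = (K'⊕opad) ∥ inner = 00 5c 5c 5c ∥ 37.
Outer hash (tag): sum = 0+92+92+92+55 = 331; mod 256 = 75 → 4b.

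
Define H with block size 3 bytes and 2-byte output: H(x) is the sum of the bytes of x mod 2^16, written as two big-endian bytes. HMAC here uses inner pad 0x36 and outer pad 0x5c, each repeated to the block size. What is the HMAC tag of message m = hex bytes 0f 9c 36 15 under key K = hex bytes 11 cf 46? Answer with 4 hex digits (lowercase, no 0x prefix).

0182

Key hex bytes 11 cf 46 is exactly B = 3 bytes: K' = 11 cf 46.
K' ⊕ ipad = 27 f9 70.  K' ⊕ opad = 4d 93 1a.
Inner input = (K'⊕ipad) ∥ m = 27 f9 70 ∥ 0f 9c 36 15.
Inner hash: sum = 39+249+112+15+156+54+21 = 646 → 02 86.
Outer input = (K'⊕opad) ∥ inner = 4d 93 1a ∥ 02 86.
Outer hash (tag): sum = 77+147+26+2+134 = 386 → 01 82.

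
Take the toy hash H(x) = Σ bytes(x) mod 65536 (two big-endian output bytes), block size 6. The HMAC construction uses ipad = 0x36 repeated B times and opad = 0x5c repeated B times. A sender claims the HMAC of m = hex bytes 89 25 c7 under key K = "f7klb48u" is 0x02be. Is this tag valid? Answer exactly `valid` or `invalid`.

Key "f7klb48u" = 66 37 6b 6c 62 34 38 75 is 8 bytes > B = 6, so hash it first: H(key) = 02 b7, then zero-pad to 6 bytes: K' = 02 b7 00 00 00 00.
K' ⊕ ipad = 34 81 36 36 36 36; K' ⊕ opad = 5e eb 5c 5c 5c 5c.
Inner hash: sum = 52+129+54+54+54+54+137+37+199 = 770 → 03 02.
Outer hash (recomputed tag): sum = 94+235+92+92+92+92+3+2 = 702 → 02 be.
Recomputed tag = 02be; claimed = 02be → match.

valid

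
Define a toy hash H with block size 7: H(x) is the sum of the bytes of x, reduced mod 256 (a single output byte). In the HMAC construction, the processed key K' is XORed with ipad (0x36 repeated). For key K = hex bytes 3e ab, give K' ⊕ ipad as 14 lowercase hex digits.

Key hex bytes 3e ab is 2 bytes ≤ B = 7; zero-pad to 7 bytes: K' = 3e ab 00 00 00 00 00.
XOR each byte with 0x36: 3e⊕36=08, ab⊕36=9d, 00⊕36=36, 00⊕36=36, 00⊕36=36, 00⊕36=36, 00⊕36=36.

089d3636363636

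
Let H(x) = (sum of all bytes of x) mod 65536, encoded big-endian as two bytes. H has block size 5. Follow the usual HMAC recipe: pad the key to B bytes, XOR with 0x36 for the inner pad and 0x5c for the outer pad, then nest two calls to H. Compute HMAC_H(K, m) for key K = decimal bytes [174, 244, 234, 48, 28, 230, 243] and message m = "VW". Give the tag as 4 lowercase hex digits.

0263

Key decimal bytes [174, 244, 234, 48, 28, 230, 243] = ae f4 ea 30 1c e6 f3 is 7 bytes > B = 5, so hash it first: H(key) = 04 b1, then zero-pad to 5 bytes: K' = 04 b1 00 00 00.
K' ⊕ ipad = 32 87 36 36 36.  K' ⊕ opad = 58 ed 5c 5c 5c.
Inner input = (K'⊕ipad) ∥ m = 32 87 36 36 36 ∥ 56 57.
Inner hash: sum = 50+135+54+54+54+86+87 = 520 → 02 08.
Outer input = (K'⊕opad) ∥ inner = 58 ed 5c 5c 5c ∥ 02 08.
Outer hash (tag): sum = 88+237+92+92+92+2+8 = 611 → 02 63.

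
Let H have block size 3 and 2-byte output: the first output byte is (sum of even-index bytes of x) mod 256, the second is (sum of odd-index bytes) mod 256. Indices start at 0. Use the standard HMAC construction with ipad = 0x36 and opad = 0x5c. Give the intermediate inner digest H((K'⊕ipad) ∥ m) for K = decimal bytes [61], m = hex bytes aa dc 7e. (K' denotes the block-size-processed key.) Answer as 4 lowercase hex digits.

1d5e

Key decimal bytes [61] = 3d is 1 byte ≤ B = 3; zero-pad to 3 bytes: K' = 3d 00 00.
K' ⊕ ipad = 0b 36 36.
Inner input = 0b 36 36 ∥ aa dc 7e.
Inner hash: even-index sum = 285 mod 256 = 29; odd-index sum = 350 mod 256 = 94 → 1d 5e.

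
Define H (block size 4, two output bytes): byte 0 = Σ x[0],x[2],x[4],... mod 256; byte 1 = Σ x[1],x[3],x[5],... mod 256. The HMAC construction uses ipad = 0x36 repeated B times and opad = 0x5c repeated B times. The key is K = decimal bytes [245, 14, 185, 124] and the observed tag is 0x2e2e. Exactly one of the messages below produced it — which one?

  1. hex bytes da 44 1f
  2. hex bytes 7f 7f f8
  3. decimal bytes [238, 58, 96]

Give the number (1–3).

3

Key decimal bytes [245, 14, 185, 124] = f5 0e b9 7c is exactly B = 4 bytes: K' = f5 0e b9 7c.
K' ⊕ ipad = c3 38 8f 4a; K' ⊕ opad = a9 52 e5 20.
m1: inner = H(c3 38 8f 4a da 44 1f) = 4b c6; tag = H(a9 52 e5 20 4b c6) = d938
m2: inner = H(c3 38 8f 4a 7f 7f f8) = c9 01; tag = H(a9 52 e5 20 c9 01) = 5773
m3: inner = H(c3 38 8f 4a ee 3a 60) = a0 bc; tag = H(a9 52 e5 20 a0 bc) = 2e2e ← matches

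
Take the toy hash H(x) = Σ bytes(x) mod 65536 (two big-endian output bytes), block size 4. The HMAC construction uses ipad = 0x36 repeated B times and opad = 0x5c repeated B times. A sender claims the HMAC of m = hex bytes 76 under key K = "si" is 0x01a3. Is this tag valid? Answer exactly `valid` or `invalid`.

Key "si" = 73 69 is 2 bytes ≤ B = 4; zero-pad to 4 bytes: K' = 73 69 00 00.
K' ⊕ ipad = 45 5f 36 36; K' ⊕ opad = 2f 35 5c 5c.
Inner hash: sum = 69+95+54+54+118 = 390 → 01 86.
Outer hash (recomputed tag): sum = 47+53+92+92+1+134 = 419 → 01 a3.
Recomputed tag = 01a3; claimed = 01a3 → match.

valid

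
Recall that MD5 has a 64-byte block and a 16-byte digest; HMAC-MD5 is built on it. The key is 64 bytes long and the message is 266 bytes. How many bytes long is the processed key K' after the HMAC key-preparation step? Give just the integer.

Key is 64 ≤ 64 bytes, zero-padded: |K'| = 64.

64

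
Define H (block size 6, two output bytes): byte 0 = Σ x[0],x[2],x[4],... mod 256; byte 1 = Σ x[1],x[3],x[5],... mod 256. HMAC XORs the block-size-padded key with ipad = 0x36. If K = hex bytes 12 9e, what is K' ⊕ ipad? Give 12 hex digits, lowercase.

24a836363636

Key hex bytes 12 9e is 2 bytes ≤ B = 6; zero-pad to 6 bytes: K' = 12 9e 00 00 00 00.
XOR each byte with 0x36: 12⊕36=24, 9e⊕36=a8, 00⊕36=36, 00⊕36=36, 00⊕36=36, 00⊕36=36.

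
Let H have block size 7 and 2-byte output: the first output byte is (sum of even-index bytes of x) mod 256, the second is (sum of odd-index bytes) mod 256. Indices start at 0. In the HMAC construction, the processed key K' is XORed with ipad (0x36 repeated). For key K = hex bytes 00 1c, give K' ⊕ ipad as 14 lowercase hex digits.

362a3636363636

Key hex bytes 00 1c is 2 bytes ≤ B = 7; zero-pad to 7 bytes: K' = 00 1c 00 00 00 00 00.
XOR each byte with 0x36: 00⊕36=36, 1c⊕36=2a, 00⊕36=36, 00⊕36=36, 00⊕36=36, 00⊕36=36, 00⊕36=36.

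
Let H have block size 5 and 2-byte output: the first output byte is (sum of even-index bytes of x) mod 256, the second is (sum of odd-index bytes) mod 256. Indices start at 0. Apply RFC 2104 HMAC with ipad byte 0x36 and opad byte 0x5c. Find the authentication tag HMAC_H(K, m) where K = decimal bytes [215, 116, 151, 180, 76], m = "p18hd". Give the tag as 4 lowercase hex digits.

Key decimal bytes [215, 116, 151, 180, 76] = d7 74 97 b4 4c is exactly B = 5 bytes: K' = d7 74 97 b4 4c.
K' ⊕ ipad = e1 42 a1 82 7a.  K' ⊕ opad = 8b 28 cb e8 10.
Inner input = (K'⊕ipad) ∥ m = e1 42 a1 82 7a ∥ 70 31 38 68 64.
Inner hash: even-index sum = 661 mod 256 = 149; odd-index sum = 464 mod 256 = 208 → 95 d0.
Outer input = (K'⊕opad) ∥ inner = 8b 28 cb e8 10 ∥ 95 d0.
Outer hash (tag): even-index sum = 566 mod 256 = 54; odd-index sum = 421 mod 256 = 165 → 36 a5.

36a5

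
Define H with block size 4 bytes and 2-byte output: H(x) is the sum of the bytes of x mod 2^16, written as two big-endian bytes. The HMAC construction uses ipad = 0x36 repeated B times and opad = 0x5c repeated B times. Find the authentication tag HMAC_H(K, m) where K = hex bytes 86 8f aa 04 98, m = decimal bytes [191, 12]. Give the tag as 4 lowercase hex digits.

Key hex bytes 86 8f aa 04 98 is 5 bytes > B = 4, so hash it first: H(key) = 02 5b, then zero-pad to 4 bytes: K' = 02 5b 00 00.
K' ⊕ ipad = 34 6d 36 36.  K' ⊕ opad = 5e 07 5c 5c.
Inner input = (K'⊕ipad) ∥ m = 34 6d 36 36 ∥ bf 0c.
Inner hash: sum = 52+109+54+54+191+12 = 472 → 01 d8.
Outer input = (K'⊕opad) ∥ inner = 5e 07 5c 5c ∥ 01 d8.
Outer hash (tag): sum = 94+7+92+92+1+216 = 502 → 01 f6.

01f6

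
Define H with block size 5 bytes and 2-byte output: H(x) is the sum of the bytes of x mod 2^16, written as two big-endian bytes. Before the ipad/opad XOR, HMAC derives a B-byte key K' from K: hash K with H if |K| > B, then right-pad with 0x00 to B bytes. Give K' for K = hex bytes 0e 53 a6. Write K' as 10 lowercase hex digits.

0e53a60000

Key hex bytes 0e 53 a6 is 3 bytes ≤ B = 5; zero-pad to 5 bytes: K' = 0e 53 a6 00 00.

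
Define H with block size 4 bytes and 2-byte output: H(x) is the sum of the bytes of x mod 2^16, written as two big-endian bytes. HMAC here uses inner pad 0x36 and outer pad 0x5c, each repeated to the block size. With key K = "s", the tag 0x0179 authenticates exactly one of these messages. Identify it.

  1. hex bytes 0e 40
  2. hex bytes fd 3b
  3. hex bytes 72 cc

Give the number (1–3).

Key "s" = 73 is 1 byte ≤ B = 4; zero-pad to 4 bytes: K' = 73 00 00 00.
K' ⊕ ipad = 45 36 36 36; K' ⊕ opad = 2f 5c 5c 5c.
m1: inner = H(45 36 36 36 0e 40) = 01 35; tag = H(2f 5c 5c 5c 01 35) = 0179 ← matches
m2: inner = H(45 36 36 36 fd 3b) = 02 1f; tag = H(2f 5c 5c 5c 02 1f) = 0164
m3: inner = H(45 36 36 36 72 cc) = 02 25; tag = H(2f 5c 5c 5c 02 25) = 016a

1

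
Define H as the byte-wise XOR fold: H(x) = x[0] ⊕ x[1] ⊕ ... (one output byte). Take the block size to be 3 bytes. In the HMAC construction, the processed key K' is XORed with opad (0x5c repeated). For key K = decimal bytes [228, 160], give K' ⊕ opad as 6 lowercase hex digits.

b8fc5c

Key decimal bytes [228, 160] = e4 a0 is 2 bytes ≤ B = 3; zero-pad to 3 bytes: K' = e4 a0 00.
XOR each byte with 0x5c: e4⊕5c=b8, a0⊕5c=fc, 00⊕5c=5c.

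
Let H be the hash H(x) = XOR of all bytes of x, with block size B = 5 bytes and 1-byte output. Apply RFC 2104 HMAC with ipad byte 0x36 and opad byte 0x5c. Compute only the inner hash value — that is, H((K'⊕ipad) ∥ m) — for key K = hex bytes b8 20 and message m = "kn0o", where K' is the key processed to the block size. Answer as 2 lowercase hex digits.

f4

Key hex bytes b8 20 is 2 bytes ≤ B = 5; zero-pad to 5 bytes: K' = b8 20 00 00 00.
K' ⊕ ipad = 8e 16 36 36 36.
Inner input = 8e 16 36 36 36 ∥ 6b 6e 30 6f.
Inner hash: XOR 8e⊕16⊕36⊕36⊕36⊕6b⊕6e⊕30⊕6f = f4.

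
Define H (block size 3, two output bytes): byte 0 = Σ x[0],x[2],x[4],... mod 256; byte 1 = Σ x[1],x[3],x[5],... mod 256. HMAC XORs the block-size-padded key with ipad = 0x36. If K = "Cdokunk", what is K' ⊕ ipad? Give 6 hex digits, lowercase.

a40b36

Key "Cdokunk" = 43 64 6f 6b 75 6e 6b is 7 bytes > B = 3, so hash it first: H(key) = 92 3d, then zero-pad to 3 bytes: K' = 92 3d 00.
XOR each byte with 0x36: 92⊕36=a4, 3d⊕36=0b, 00⊕36=36.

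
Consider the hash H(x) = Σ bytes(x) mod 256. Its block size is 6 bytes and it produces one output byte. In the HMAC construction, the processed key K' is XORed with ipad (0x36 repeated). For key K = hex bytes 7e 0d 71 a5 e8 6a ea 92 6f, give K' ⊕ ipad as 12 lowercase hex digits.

e83636363636

Key hex bytes 7e 0d 71 a5 e8 6a ea 92 6f is 9 bytes > B = 6, so hash it first: H(key) = de, then zero-pad to 6 bytes: K' = de 00 00 00 00 00.
XOR each byte with 0x36: de⊕36=e8, 00⊕36=36, 00⊕36=36, 00⊕36=36, 00⊕36=36, 00⊕36=36.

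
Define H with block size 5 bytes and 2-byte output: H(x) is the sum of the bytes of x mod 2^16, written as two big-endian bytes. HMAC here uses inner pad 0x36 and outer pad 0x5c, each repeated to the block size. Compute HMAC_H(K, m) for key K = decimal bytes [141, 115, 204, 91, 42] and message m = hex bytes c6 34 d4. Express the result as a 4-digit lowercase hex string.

0262

Key decimal bytes [141, 115, 204, 91, 42] = 8d 73 cc 5b 2a is exactly B = 5 bytes: K' = 8d 73 cc 5b 2a.
K' ⊕ ipad = bb 45 fa 6d 1c.  K' ⊕ opad = d1 2f 90 07 76.
Inner input = (K'⊕ipad) ∥ m = bb 45 fa 6d 1c ∥ c6 34 d4.
Inner hash: sum = 187+69+250+109+28+198+52+212 = 1105 → 04 51.
Outer input = (K'⊕opad) ∥ inner = d1 2f 90 07 76 ∥ 04 51.
Outer hash (tag): sum = 209+47+144+7+118+4+81 = 610 → 02 62.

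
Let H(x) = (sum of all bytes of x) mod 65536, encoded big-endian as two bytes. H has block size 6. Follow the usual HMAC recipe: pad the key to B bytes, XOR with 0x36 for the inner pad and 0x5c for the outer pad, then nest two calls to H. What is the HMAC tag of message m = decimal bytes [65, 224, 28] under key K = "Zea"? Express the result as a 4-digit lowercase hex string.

0287

Key "Zea" = 5a 65 61 is 3 bytes ≤ B = 6; zero-pad to 6 bytes: K' = 5a 65 61 00 00 00.
K' ⊕ ipad = 6c 53 57 36 36 36.  K' ⊕ opad = 06 39 3d 5c 5c 5c.
Inner input = (K'⊕ipad) ∥ m = 6c 53 57 36 36 36 ∥ 41 e0 1c.
Inner hash: sum = 108+83+87+54+54+54+65+224+28 = 757 → 02 f5.
Outer input = (K'⊕opad) ∥ inner = 06 39 3d 5c 5c 5c ∥ 02 f5.
Outer hash (tag): sum = 6+57+61+92+92+92+2+245 = 647 → 02 87.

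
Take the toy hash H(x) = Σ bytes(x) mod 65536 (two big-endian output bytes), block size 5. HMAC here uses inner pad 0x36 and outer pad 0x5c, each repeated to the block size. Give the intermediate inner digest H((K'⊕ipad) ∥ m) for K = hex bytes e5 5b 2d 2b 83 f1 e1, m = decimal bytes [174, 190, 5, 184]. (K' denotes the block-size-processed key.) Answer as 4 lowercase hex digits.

03db

Key hex bytes e5 5b 2d 2b 83 f1 e1 is 7 bytes > B = 5, so hash it first: H(key) = 03 ed, then zero-pad to 5 bytes: K' = 03 ed 00 00 00.
K' ⊕ ipad = 35 db 36 36 36.
Inner input = 35 db 36 36 36 ∥ ae be 05 b8.
Inner hash: sum = 53+219+54+54+54+174+190+5+184 = 987 → 03 db.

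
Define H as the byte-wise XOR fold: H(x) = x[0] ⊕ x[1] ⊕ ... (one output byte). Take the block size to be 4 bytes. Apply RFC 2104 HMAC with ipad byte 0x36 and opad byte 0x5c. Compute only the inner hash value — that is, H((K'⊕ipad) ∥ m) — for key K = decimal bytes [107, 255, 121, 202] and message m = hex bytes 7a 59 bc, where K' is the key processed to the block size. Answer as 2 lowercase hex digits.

b8

Key decimal bytes [107, 255, 121, 202] = 6b ff 79 ca is exactly B = 4 bytes: K' = 6b ff 79 ca.
K' ⊕ ipad = 5d c9 4f fc.
Inner input = 5d c9 4f fc ∥ 7a 59 bc.
Inner hash: XOR 5d⊕c9⊕4f⊕fc⊕7a⊕59⊕bc = b8.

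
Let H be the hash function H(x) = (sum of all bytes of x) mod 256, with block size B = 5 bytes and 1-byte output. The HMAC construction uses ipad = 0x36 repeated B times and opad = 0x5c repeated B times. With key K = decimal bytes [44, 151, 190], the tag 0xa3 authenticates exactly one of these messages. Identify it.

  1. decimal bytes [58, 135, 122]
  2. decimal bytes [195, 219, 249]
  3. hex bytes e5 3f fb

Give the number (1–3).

Key decimal bytes [44, 151, 190] = 2c 97 be is 3 bytes ≤ B = 5; zero-pad to 5 bytes: K' = 2c 97 be 00 00.
K' ⊕ ipad = 1a a1 88 36 36; K' ⊕ opad = 70 cb e2 5c 5c.
m1: inner = H(1a a1 88 36 36 3a 87 7a) = ea; tag = H(70 cb e2 5c 5c ea) = bf
m2: inner = H(1a a1 88 36 36 c3 db f9) = 46; tag = H(70 cb e2 5c 5c 46) = 1b
m3: inner = H(1a a1 88 36 36 e5 3f fb) = ce; tag = H(70 cb e2 5c 5c ce) = a3 ← matches

3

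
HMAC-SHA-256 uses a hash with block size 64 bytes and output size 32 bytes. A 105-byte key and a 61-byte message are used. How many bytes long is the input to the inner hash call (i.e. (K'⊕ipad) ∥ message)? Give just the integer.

125

Key is 105 > 64 bytes, so it is hashed to 32 bytes then zero-padded to 64: |K'| = 64.
Inner input = (K'⊕ipad) ∥ m → 64 + 61 = 125 bytes.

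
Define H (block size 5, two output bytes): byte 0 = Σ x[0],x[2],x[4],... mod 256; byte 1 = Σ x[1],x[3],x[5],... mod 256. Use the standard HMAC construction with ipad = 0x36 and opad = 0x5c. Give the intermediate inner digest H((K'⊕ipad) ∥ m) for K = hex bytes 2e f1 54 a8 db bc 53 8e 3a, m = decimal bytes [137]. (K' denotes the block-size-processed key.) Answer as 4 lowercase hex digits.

Key hex bytes 2e f1 54 a8 db bc 53 8e 3a is 9 bytes > B = 5, so hash it first: H(key) = ea e3, then zero-pad to 5 bytes: K' = ea e3 00 00 00.
K' ⊕ ipad = dc d5 36 36 36.
Inner input = dc d5 36 36 36 ∥ 89.
Inner hash: even-index sum = 328 mod 256 = 72; odd-index sum = 404 mod 256 = 148 → 48 94.

4894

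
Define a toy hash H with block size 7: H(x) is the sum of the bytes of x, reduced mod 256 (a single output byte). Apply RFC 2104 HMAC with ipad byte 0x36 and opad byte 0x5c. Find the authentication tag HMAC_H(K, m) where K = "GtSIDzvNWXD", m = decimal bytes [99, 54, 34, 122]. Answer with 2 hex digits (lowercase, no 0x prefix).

Key "GtSIDzvNWXD" = 47 74 53 49 44 7a 76 4e 57 58 44 is 11 bytes > B = 7, so hash it first: H(key) = cc, then zero-pad to 7 bytes: K' = cc 00 00 00 00 00 00.
K' ⊕ ipad = fa 36 36 36 36 36 36.  K' ⊕ opad = 90 5c 5c 5c 5c 5c 5c.
Inner input = (K'⊕ipad) ∥ m = fa 36 36 36 36 36 36 ∥ 63 36 22 7a.
Inner hash: sum = 250+54+54+54+54+54+54+99+54+34+122 = 883; mod 256 = 115 → 73.
Outer input = (K'⊕opad) ∥ inner = 90 5c 5c 5c 5c 5c 5c ∥ 73.
Outer hash (tag): sum = 144+92+92+92+92+92+92+115 = 811; mod 256 = 43 → 2b.

2b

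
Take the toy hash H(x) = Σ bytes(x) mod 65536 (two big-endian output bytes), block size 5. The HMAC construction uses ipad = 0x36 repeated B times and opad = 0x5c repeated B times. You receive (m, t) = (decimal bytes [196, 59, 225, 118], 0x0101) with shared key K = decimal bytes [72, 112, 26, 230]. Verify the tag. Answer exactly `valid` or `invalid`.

invalid

Key decimal bytes [72, 112, 26, 230] = 48 70 1a e6 is 4 bytes ≤ B = 5; zero-pad to 5 bytes: K' = 48 70 1a e6 00.
K' ⊕ ipad = 7e 46 2c d0 36; K' ⊕ opad = 14 2c 46 ba 5c.
Inner hash: sum = 126+70+44+208+54+196+59+225+118 = 1100 → 04 4c.
Outer hash (recomputed tag): sum = 20+44+70+186+92+4+76 = 492 → 01 ec.
Recomputed tag = 01ec; claimed = 0101 → mismatch.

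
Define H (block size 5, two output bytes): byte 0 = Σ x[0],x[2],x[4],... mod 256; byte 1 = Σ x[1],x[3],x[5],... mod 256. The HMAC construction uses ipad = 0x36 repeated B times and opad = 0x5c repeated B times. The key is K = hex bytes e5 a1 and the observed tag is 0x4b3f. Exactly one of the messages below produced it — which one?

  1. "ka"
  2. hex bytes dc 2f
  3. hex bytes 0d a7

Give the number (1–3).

Key hex bytes e5 a1 is 2 bytes ≤ B = 5; zero-pad to 5 bytes: K' = e5 a1 00 00 00.
K' ⊕ ipad = d3 97 36 36 36; K' ⊕ opad = b9 fd 5c 5c 5c.
m1: inner = H(d3 97 36 36 36 6b 61) = a0 38; tag = H(b9 fd 5c 5c 5c a0 38) = a9f9
m2: inner = H(d3 97 36 36 36 dc 2f) = 6e a9; tag = H(b9 fd 5c 5c 5c 6e a9) = 1ac7
m3: inner = H(d3 97 36 36 36 0d a7) = e6 da; tag = H(b9 fd 5c 5c 5c e6 da) = 4b3f ← matches

3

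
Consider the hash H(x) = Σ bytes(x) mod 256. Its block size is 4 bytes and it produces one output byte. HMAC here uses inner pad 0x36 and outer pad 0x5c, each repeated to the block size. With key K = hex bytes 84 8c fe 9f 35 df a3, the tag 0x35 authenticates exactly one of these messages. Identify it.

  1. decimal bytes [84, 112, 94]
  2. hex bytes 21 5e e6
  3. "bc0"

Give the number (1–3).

3

Key hex bytes 84 8c fe 9f 35 df a3 is 7 bytes > B = 4, so hash it first: H(key) = 64, then zero-pad to 4 bytes: K' = 64 00 00 00.
K' ⊕ ipad = 52 36 36 36; K' ⊕ opad = 38 5c 5c 5c.
m1: inner = H(52 36 36 36 54 70 5e) = 16; tag = H(38 5c 5c 5c 16) = 62
m2: inner = H(52 36 36 36 21 5e e6) = 59; tag = H(38 5c 5c 5c 59) = a5
m3: inner = H(52 36 36 36 62 63 30) = e9; tag = H(38 5c 5c 5c e9) = 35 ← matches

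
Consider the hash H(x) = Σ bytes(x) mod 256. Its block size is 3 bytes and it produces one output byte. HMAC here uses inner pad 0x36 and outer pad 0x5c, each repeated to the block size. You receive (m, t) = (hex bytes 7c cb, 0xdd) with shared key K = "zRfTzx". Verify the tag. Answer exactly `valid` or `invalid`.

Key "zRfTzx" = 7a 52 66 54 7a 78 is 6 bytes > B = 3, so hash it first: H(key) = 78, then zero-pad to 3 bytes: K' = 78 00 00.
K' ⊕ ipad = 4e 36 36; K' ⊕ opad = 24 5c 5c.
Inner hash: sum = 78+54+54+124+203 = 513; mod 256 = 1 → 01.
Outer hash (recomputed tag): sum = 36+92+92+1 = 221 → dd.
Recomputed tag = dd; claimed = dd → match.

valid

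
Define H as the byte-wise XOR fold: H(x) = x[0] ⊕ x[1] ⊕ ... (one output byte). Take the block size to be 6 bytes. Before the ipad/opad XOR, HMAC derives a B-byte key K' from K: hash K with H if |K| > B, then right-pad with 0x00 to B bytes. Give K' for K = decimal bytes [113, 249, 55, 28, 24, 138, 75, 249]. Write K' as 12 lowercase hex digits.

830000000000

|K| = 8 > B = 6, so first hash the key.
H(K): XOR 71⊕f9⊕37⊕1c⊕18⊕8a⊕4b⊕f9 = 83.
Zero-pad H(K) = 83 to 6 bytes: K' = 83 00 00 00 00 00.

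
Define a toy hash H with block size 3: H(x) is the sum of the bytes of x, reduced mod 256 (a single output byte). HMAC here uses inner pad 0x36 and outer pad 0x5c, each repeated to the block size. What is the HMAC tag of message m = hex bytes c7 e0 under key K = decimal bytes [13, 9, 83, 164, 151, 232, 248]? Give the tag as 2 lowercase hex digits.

55

Key decimal bytes [13, 9, 83, 164, 151, 232, 248] = 0d 09 53 a4 97 e8 f8 is 7 bytes > B = 3, so hash it first: H(key) = 84, then zero-pad to 3 bytes: K' = 84 00 00.
K' ⊕ ipad = b2 36 36.  K' ⊕ opad = d8 5c 5c.
Inner input = (K'⊕ipad) ∥ m = b2 36 36 ∥ c7 e0.
Inner hash: sum = 178+54+54+199+224 = 709; mod 256 = 197 → c5.
Outer input = (K'⊕opad) ∥ inner = d8 5c 5c ∥ c5.
Outer hash (tag): sum = 216+92+92+197 = 597; mod 256 = 85 → 55.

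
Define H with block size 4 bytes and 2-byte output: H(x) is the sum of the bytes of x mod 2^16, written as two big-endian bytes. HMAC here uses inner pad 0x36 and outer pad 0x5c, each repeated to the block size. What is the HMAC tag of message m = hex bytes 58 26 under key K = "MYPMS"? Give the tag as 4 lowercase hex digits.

Key "MYPMS" = 4d 59 50 4d 53 is 5 bytes > B = 4, so hash it first: H(key) = 01 96, then zero-pad to 4 bytes: K' = 01 96 00 00.
K' ⊕ ipad = 37 a0 36 36.  K' ⊕ opad = 5d ca 5c 5c.
Inner input = (K'⊕ipad) ∥ m = 37 a0 36 36 ∥ 58 26.
Inner hash: sum = 55+160+54+54+88+38 = 449 → 01 c1.
Outer input = (K'⊕opad) ∥ inner = 5d ca 5c 5c ∥ 01 c1.
Outer hash (tag): sum = 93+202+92+92+1+193 = 673 → 02 a1.

02a1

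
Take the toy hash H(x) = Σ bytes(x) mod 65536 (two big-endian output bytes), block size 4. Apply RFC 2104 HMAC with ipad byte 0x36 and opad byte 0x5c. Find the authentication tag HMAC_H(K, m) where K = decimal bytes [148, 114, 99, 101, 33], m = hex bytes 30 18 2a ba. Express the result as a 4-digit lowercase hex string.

0272

Key decimal bytes [148, 114, 99, 101, 33] = 94 72 63 65 21 is 5 bytes > B = 4, so hash it first: H(key) = 01 ef, then zero-pad to 4 bytes: K' = 01 ef 00 00.
K' ⊕ ipad = 37 d9 36 36.  K' ⊕ opad = 5d b3 5c 5c.
Inner input = (K'⊕ipad) ∥ m = 37 d9 36 36 ∥ 30 18 2a ba.
Inner hash: sum = 55+217+54+54+48+24+42+186 = 680 → 02 a8.
Outer input = (K'⊕opad) ∥ inner = 5d b3 5c 5c ∥ 02 a8.
Outer hash (tag): sum = 93+179+92+92+2+168 = 626 → 02 72.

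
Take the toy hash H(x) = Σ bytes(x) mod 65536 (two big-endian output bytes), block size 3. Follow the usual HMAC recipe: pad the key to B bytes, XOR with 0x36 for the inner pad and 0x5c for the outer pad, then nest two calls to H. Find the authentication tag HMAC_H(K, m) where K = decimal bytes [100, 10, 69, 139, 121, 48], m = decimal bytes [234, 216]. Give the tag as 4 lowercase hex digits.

Key decimal bytes [100, 10, 69, 139, 121, 48] = 64 0a 45 8b 79 30 is 6 bytes > B = 3, so hash it first: H(key) = 01 e7, then zero-pad to 3 bytes: K' = 01 e7 00.
K' ⊕ ipad = 37 d1 36.  K' ⊕ opad = 5d bb 5c.
Inner input = (K'⊕ipad) ∥ m = 37 d1 36 ∥ ea d8.
Inner hash: sum = 55+209+54+234+216 = 768 → 03 00.
Outer input = (K'⊕opad) ∥ inner = 5d bb 5c ∥ 03 00.
Outer hash (tag): sum = 93+187+92+3+0 = 375 → 01 77.

0177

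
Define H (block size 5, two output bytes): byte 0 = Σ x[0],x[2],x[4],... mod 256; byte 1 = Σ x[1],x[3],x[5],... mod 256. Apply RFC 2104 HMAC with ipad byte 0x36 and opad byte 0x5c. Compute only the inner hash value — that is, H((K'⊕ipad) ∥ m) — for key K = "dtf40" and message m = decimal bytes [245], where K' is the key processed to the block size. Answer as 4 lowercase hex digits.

a839

Key "dtf40" = 64 74 66 34 30 is exactly B = 5 bytes: K' = 64 74 66 34 30.
K' ⊕ ipad = 52 42 50 02 06.
Inner input = 52 42 50 02 06 ∥ f5.
Inner hash: even-index sum = 168 mod 256 = 168; odd-index sum = 313 mod 256 = 57 → a8 39.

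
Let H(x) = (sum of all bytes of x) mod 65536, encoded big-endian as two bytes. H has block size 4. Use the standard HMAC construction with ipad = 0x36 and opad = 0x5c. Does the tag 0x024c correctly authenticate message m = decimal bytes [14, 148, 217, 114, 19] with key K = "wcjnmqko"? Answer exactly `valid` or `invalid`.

valid

Key "wcjnmqko" = 77 63 6a 6e 6d 71 6b 6f is 8 bytes > B = 4, so hash it first: H(key) = 03 6a, then zero-pad to 4 bytes: K' = 03 6a 00 00.
K' ⊕ ipad = 35 5c 36 36; K' ⊕ opad = 5f 36 5c 5c.
Inner hash: sum = 53+92+54+54+14+148+217+114+19 = 765 → 02 fd.
Outer hash (recomputed tag): sum = 95+54+92+92+2+253 = 588 → 02 4c.
Recomputed tag = 024c; claimed = 024c → match.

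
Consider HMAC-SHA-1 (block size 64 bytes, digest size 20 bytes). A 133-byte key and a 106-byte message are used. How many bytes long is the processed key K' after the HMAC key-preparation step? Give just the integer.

64

Key is 133 > 64 bytes, so it is hashed to 20 bytes then zero-padded to 64: |K'| = 64.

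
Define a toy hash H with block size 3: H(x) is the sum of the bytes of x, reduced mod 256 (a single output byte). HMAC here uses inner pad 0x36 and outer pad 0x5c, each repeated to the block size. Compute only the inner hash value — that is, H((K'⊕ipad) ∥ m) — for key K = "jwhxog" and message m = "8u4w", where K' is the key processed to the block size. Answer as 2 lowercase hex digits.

65

Key "jwhxog" = 6a 77 68 78 6f 67 is 6 bytes > B = 3, so hash it first: H(key) = 97, then zero-pad to 3 bytes: K' = 97 00 00.
K' ⊕ ipad = a1 36 36.
Inner input = a1 36 36 ∥ 38 75 34 77.
Inner hash: sum = 161+54+54+56+117+52+119 = 613; mod 256 = 101 → 65.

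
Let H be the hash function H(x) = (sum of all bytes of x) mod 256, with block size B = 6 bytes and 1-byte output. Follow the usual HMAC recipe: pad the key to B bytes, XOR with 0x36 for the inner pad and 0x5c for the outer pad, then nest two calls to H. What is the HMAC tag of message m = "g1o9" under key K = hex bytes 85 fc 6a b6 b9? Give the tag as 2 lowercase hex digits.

Key hex bytes 85 fc 6a b6 b9 is 5 bytes ≤ B = 6; zero-pad to 6 bytes: K' = 85 fc 6a b6 b9 00.
K' ⊕ ipad = b3 ca 5c 80 8f 36.  K' ⊕ opad = d9 a0 36 ea e5 5c.
Inner input = (K'⊕ipad) ∥ m = b3 ca 5c 80 8f 36 ∥ 67 31 6f 39.
Inner hash: sum = 179+202+92+128+143+54+103+49+111+57 = 1118; mod 256 = 94 → 5e.
Outer input = (K'⊕opad) ∥ inner = d9 a0 36 ea e5 5c ∥ 5e.
Outer hash (tag): sum = 217+160+54+234+229+92+94 = 1080; mod 256 = 56 → 38.

38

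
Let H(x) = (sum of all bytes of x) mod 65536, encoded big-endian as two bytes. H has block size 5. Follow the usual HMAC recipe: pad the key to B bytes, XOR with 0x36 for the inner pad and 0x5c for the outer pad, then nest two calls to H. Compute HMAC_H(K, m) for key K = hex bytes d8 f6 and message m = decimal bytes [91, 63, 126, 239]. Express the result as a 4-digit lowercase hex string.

029d

Key hex bytes d8 f6 is 2 bytes ≤ B = 5; zero-pad to 5 bytes: K' = d8 f6 00 00 00.
K' ⊕ ipad = ee c0 36 36 36.  K' ⊕ opad = 84 aa 5c 5c 5c.
Inner input = (K'⊕ipad) ∥ m = ee c0 36 36 36 ∥ 5b 3f 7e ef.
Inner hash: sum = 238+192+54+54+54+91+63+126+239 = 1111 → 04 57.
Outer input = (K'⊕opad) ∥ inner = 84 aa 5c 5c 5c ∥ 04 57.
Outer hash (tag): sum = 132+170+92+92+92+4+87 = 669 → 02 9d.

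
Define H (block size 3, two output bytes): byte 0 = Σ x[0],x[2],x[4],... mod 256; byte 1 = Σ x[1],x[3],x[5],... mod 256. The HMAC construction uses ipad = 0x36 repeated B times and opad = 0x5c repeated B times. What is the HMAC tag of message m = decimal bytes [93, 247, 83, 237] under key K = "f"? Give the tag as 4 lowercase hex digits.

Key "f" = 66 is 1 byte ≤ B = 3; zero-pad to 3 bytes: K' = 66 00 00.
K' ⊕ ipad = 50 36 36.  K' ⊕ opad = 3a 5c 5c.
Inner input = (K'⊕ipad) ∥ m = 50 36 36 ∥ 5d f7 53 ed.
Inner hash: even-index sum = 618 mod 256 = 106; odd-index sum = 230 mod 256 = 230 → 6a e6.
Outer input = (K'⊕opad) ∥ inner = 3a 5c 5c ∥ 6a e6.
Outer hash (tag): even-index sum = 380 mod 256 = 124; odd-index sum = 198 mod 256 = 198 → 7c c6.

7cc6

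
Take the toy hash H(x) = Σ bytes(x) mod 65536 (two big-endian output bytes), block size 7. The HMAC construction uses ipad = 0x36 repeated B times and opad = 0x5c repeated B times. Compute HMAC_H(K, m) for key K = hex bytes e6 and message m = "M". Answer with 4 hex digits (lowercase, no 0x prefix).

0345

Key hex bytes e6 is 1 byte ≤ B = 7; zero-pad to 7 bytes: K' = e6 00 00 00 00 00 00.
K' ⊕ ipad = d0 36 36 36 36 36 36.  K' ⊕ opad = ba 5c 5c 5c 5c 5c 5c.
Inner input = (K'⊕ipad) ∥ m = d0 36 36 36 36 36 36 ∥ 4d.
Inner hash: sum = 208+54+54+54+54+54+54+77 = 609 → 02 61.
Outer input = (K'⊕opad) ∥ inner = ba 5c 5c 5c 5c 5c 5c ∥ 02 61.
Outer hash (tag): sum = 186+92+92+92+92+92+92+2+97 = 837 → 03 45.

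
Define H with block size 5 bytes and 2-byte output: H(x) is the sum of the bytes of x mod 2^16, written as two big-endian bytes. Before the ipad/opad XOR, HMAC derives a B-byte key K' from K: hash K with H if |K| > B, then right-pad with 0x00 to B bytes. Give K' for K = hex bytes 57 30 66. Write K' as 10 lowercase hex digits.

5730660000

Key hex bytes 57 30 66 is 3 bytes ≤ B = 5; zero-pad to 5 bytes: K' = 57 30 66 00 00.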